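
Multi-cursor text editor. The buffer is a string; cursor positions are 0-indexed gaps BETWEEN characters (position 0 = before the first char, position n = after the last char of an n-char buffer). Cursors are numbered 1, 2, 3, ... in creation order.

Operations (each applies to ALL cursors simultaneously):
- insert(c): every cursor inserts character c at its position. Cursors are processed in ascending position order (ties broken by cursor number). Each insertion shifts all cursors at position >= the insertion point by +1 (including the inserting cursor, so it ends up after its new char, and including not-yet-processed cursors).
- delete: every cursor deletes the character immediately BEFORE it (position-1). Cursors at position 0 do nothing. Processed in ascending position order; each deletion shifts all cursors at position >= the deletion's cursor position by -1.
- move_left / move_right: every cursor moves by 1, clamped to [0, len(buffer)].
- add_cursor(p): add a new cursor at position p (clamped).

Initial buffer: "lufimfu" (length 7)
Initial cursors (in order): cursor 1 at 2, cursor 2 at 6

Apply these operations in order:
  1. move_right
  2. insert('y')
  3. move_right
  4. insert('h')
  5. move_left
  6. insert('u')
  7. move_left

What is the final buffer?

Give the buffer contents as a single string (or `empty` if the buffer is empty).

Answer: lufyiuhmfuyuh

Derivation:
After op 1 (move_right): buffer="lufimfu" (len 7), cursors c1@3 c2@7, authorship .......
After op 2 (insert('y')): buffer="lufyimfuy" (len 9), cursors c1@4 c2@9, authorship ...1....2
After op 3 (move_right): buffer="lufyimfuy" (len 9), cursors c1@5 c2@9, authorship ...1....2
After op 4 (insert('h')): buffer="lufyihmfuyh" (len 11), cursors c1@6 c2@11, authorship ...1.1...22
After op 5 (move_left): buffer="lufyihmfuyh" (len 11), cursors c1@5 c2@10, authorship ...1.1...22
After op 6 (insert('u')): buffer="lufyiuhmfuyuh" (len 13), cursors c1@6 c2@12, authorship ...1.11...222
After op 7 (move_left): buffer="lufyiuhmfuyuh" (len 13), cursors c1@5 c2@11, authorship ...1.11...222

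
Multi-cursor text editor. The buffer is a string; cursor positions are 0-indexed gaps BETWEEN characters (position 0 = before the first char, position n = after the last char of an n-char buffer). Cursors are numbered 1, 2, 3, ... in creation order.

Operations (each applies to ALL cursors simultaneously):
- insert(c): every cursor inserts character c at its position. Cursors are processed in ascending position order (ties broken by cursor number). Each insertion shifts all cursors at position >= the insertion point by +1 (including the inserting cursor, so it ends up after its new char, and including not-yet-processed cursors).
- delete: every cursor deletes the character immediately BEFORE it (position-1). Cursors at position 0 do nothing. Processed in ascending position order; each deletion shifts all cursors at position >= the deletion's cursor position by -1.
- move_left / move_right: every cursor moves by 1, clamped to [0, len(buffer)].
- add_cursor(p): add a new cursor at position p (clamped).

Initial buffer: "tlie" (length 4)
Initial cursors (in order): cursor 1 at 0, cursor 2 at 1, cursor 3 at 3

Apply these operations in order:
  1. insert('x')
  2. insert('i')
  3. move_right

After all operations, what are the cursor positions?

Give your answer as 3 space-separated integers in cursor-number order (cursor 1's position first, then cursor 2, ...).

Answer: 3 6 10

Derivation:
After op 1 (insert('x')): buffer="xtxlixe" (len 7), cursors c1@1 c2@3 c3@6, authorship 1.2..3.
After op 2 (insert('i')): buffer="xitxilixie" (len 10), cursors c1@2 c2@5 c3@9, authorship 11.22..33.
After op 3 (move_right): buffer="xitxilixie" (len 10), cursors c1@3 c2@6 c3@10, authorship 11.22..33.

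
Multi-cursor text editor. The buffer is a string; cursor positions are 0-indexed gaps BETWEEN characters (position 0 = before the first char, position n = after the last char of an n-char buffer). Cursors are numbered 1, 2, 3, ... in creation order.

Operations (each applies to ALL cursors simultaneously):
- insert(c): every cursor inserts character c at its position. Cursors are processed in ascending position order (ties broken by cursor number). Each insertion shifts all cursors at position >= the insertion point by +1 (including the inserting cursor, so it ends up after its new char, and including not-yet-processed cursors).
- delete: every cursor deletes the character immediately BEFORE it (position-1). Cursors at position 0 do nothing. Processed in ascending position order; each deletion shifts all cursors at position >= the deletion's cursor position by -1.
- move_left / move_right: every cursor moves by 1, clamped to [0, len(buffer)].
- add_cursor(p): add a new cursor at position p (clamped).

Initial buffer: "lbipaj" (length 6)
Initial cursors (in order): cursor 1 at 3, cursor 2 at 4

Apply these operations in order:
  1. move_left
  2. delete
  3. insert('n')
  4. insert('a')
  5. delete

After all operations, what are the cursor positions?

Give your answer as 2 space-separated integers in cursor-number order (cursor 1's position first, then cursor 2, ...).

After op 1 (move_left): buffer="lbipaj" (len 6), cursors c1@2 c2@3, authorship ......
After op 2 (delete): buffer="lpaj" (len 4), cursors c1@1 c2@1, authorship ....
After op 3 (insert('n')): buffer="lnnpaj" (len 6), cursors c1@3 c2@3, authorship .12...
After op 4 (insert('a')): buffer="lnnaapaj" (len 8), cursors c1@5 c2@5, authorship .1212...
After op 5 (delete): buffer="lnnpaj" (len 6), cursors c1@3 c2@3, authorship .12...

Answer: 3 3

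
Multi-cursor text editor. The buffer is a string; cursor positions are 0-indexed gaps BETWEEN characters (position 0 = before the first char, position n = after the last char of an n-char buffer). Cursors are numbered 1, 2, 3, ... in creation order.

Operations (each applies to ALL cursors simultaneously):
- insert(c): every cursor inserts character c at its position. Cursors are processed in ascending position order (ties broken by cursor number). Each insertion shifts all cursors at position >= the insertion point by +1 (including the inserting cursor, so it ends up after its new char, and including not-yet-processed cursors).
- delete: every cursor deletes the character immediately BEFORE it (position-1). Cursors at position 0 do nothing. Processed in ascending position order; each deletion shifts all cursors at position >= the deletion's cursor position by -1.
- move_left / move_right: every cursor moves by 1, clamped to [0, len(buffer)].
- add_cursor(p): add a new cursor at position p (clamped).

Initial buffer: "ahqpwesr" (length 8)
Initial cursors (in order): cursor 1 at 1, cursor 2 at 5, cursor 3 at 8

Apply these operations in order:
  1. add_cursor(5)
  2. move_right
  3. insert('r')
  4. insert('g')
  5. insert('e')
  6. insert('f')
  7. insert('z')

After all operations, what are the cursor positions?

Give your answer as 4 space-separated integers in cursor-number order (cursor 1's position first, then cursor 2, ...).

Answer: 7 21 28 21

Derivation:
After op 1 (add_cursor(5)): buffer="ahqpwesr" (len 8), cursors c1@1 c2@5 c4@5 c3@8, authorship ........
After op 2 (move_right): buffer="ahqpwesr" (len 8), cursors c1@2 c2@6 c4@6 c3@8, authorship ........
After op 3 (insert('r')): buffer="ahrqpwerrsrr" (len 12), cursors c1@3 c2@9 c4@9 c3@12, authorship ..1....24..3
After op 4 (insert('g')): buffer="ahrgqpwerrggsrrg" (len 16), cursors c1@4 c2@12 c4@12 c3@16, authorship ..11....2424..33
After op 5 (insert('e')): buffer="ahrgeqpwerrggeesrrge" (len 20), cursors c1@5 c2@15 c4@15 c3@20, authorship ..111....242424..333
After op 6 (insert('f')): buffer="ahrgefqpwerrggeeffsrrgef" (len 24), cursors c1@6 c2@18 c4@18 c3@24, authorship ..1111....24242424..3333
After op 7 (insert('z')): buffer="ahrgefzqpwerrggeeffzzsrrgefz" (len 28), cursors c1@7 c2@21 c4@21 c3@28, authorship ..11111....2424242424..33333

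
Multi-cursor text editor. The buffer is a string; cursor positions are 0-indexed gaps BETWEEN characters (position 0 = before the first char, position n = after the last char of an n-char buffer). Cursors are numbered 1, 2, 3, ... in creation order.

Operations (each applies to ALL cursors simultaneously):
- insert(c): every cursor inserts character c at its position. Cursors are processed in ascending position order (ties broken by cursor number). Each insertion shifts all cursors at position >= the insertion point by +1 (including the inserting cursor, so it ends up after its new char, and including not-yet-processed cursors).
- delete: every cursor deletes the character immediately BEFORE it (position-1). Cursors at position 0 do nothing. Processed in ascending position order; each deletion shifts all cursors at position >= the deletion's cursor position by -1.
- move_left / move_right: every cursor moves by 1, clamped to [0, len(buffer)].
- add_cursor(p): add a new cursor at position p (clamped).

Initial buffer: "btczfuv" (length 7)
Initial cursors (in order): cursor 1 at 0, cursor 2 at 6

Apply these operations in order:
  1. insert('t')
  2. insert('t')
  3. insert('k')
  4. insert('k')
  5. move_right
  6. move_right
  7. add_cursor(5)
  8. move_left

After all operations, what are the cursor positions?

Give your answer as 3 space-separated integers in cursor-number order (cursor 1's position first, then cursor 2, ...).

After op 1 (insert('t')): buffer="tbtczfutv" (len 9), cursors c1@1 c2@8, authorship 1......2.
After op 2 (insert('t')): buffer="ttbtczfuttv" (len 11), cursors c1@2 c2@10, authorship 11......22.
After op 3 (insert('k')): buffer="ttkbtczfuttkv" (len 13), cursors c1@3 c2@12, authorship 111......222.
After op 4 (insert('k')): buffer="ttkkbtczfuttkkv" (len 15), cursors c1@4 c2@14, authorship 1111......2222.
After op 5 (move_right): buffer="ttkkbtczfuttkkv" (len 15), cursors c1@5 c2@15, authorship 1111......2222.
After op 6 (move_right): buffer="ttkkbtczfuttkkv" (len 15), cursors c1@6 c2@15, authorship 1111......2222.
After op 7 (add_cursor(5)): buffer="ttkkbtczfuttkkv" (len 15), cursors c3@5 c1@6 c2@15, authorship 1111......2222.
After op 8 (move_left): buffer="ttkkbtczfuttkkv" (len 15), cursors c3@4 c1@5 c2@14, authorship 1111......2222.

Answer: 5 14 4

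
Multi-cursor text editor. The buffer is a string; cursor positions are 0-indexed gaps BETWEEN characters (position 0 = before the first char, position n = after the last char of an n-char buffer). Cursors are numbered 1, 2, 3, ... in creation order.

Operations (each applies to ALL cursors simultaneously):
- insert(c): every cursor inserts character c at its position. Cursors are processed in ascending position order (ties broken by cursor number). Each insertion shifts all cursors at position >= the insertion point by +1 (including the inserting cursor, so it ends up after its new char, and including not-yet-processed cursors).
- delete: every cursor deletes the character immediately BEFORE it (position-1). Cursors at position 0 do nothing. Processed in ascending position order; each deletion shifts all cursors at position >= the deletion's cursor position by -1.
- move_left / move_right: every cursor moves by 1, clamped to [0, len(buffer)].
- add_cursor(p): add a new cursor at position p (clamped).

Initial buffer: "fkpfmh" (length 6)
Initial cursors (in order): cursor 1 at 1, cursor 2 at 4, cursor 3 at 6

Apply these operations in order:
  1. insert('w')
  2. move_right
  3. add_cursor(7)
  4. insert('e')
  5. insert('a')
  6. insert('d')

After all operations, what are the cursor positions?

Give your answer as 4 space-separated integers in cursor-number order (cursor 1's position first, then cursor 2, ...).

After op 1 (insert('w')): buffer="fwkpfwmhw" (len 9), cursors c1@2 c2@6 c3@9, authorship .1...2..3
After op 2 (move_right): buffer="fwkpfwmhw" (len 9), cursors c1@3 c2@7 c3@9, authorship .1...2..3
After op 3 (add_cursor(7)): buffer="fwkpfwmhw" (len 9), cursors c1@3 c2@7 c4@7 c3@9, authorship .1...2..3
After op 4 (insert('e')): buffer="fwkepfwmeehwe" (len 13), cursors c1@4 c2@10 c4@10 c3@13, authorship .1.1..2.24.33
After op 5 (insert('a')): buffer="fwkeapfwmeeaahwea" (len 17), cursors c1@5 c2@13 c4@13 c3@17, authorship .1.11..2.2424.333
After op 6 (insert('d')): buffer="fwkeadpfwmeeaaddhwead" (len 21), cursors c1@6 c2@16 c4@16 c3@21, authorship .1.111..2.242424.3333

Answer: 6 16 21 16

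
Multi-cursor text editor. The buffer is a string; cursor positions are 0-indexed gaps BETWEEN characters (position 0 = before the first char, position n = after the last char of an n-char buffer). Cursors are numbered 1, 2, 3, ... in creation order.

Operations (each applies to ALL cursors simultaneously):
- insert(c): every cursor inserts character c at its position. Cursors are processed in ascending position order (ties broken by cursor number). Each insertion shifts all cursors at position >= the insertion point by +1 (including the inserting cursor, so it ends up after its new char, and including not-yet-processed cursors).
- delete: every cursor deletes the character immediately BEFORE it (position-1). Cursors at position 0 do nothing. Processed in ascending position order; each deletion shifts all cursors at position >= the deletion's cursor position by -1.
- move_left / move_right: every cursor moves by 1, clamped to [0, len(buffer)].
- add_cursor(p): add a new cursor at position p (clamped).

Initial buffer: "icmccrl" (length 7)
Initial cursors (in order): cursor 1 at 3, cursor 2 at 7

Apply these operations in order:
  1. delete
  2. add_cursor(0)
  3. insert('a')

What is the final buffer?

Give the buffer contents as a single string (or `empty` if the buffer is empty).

After op 1 (delete): buffer="icccr" (len 5), cursors c1@2 c2@5, authorship .....
After op 2 (add_cursor(0)): buffer="icccr" (len 5), cursors c3@0 c1@2 c2@5, authorship .....
After op 3 (insert('a')): buffer="aicaccra" (len 8), cursors c3@1 c1@4 c2@8, authorship 3..1...2

Answer: aicaccra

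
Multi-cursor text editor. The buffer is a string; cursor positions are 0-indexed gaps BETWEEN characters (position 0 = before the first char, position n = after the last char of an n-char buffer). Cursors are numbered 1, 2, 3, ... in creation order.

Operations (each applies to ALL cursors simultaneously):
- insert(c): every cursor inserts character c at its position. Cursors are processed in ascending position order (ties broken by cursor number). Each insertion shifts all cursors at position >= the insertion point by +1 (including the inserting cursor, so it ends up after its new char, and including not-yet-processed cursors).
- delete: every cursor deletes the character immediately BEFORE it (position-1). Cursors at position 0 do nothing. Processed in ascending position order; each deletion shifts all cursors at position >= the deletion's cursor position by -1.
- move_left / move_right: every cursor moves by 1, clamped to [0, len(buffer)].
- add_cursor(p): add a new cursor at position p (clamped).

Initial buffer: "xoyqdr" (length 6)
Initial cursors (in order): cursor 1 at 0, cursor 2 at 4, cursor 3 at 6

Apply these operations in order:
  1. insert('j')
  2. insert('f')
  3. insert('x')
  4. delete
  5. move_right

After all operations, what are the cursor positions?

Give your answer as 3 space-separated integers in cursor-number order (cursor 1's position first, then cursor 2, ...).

Answer: 3 9 12

Derivation:
After op 1 (insert('j')): buffer="jxoyqjdrj" (len 9), cursors c1@1 c2@6 c3@9, authorship 1....2..3
After op 2 (insert('f')): buffer="jfxoyqjfdrjf" (len 12), cursors c1@2 c2@8 c3@12, authorship 11....22..33
After op 3 (insert('x')): buffer="jfxxoyqjfxdrjfx" (len 15), cursors c1@3 c2@10 c3@15, authorship 111....222..333
After op 4 (delete): buffer="jfxoyqjfdrjf" (len 12), cursors c1@2 c2@8 c3@12, authorship 11....22..33
After op 5 (move_right): buffer="jfxoyqjfdrjf" (len 12), cursors c1@3 c2@9 c3@12, authorship 11....22..33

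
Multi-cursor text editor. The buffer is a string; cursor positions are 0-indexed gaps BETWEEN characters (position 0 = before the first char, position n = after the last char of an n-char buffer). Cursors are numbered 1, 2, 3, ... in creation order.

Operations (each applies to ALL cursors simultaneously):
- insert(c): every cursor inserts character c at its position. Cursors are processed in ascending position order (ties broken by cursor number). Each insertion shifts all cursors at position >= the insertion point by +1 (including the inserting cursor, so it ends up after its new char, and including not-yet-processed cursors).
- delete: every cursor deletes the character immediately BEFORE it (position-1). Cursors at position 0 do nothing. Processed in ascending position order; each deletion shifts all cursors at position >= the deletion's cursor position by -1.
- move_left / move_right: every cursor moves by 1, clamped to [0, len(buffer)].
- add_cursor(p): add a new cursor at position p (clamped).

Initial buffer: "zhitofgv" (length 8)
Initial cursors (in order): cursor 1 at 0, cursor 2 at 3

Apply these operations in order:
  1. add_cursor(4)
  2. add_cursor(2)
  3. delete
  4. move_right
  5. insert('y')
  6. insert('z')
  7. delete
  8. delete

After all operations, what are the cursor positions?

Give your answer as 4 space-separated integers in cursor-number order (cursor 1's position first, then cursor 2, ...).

After op 1 (add_cursor(4)): buffer="zhitofgv" (len 8), cursors c1@0 c2@3 c3@4, authorship ........
After op 2 (add_cursor(2)): buffer="zhitofgv" (len 8), cursors c1@0 c4@2 c2@3 c3@4, authorship ........
After op 3 (delete): buffer="zofgv" (len 5), cursors c1@0 c2@1 c3@1 c4@1, authorship .....
After op 4 (move_right): buffer="zofgv" (len 5), cursors c1@1 c2@2 c3@2 c4@2, authorship .....
After op 5 (insert('y')): buffer="zyoyyyfgv" (len 9), cursors c1@2 c2@6 c3@6 c4@6, authorship .1.234...
After op 6 (insert('z')): buffer="zyzoyyyzzzfgv" (len 13), cursors c1@3 c2@10 c3@10 c4@10, authorship .11.234234...
After op 7 (delete): buffer="zyoyyyfgv" (len 9), cursors c1@2 c2@6 c3@6 c4@6, authorship .1.234...
After op 8 (delete): buffer="zofgv" (len 5), cursors c1@1 c2@2 c3@2 c4@2, authorship .....

Answer: 1 2 2 2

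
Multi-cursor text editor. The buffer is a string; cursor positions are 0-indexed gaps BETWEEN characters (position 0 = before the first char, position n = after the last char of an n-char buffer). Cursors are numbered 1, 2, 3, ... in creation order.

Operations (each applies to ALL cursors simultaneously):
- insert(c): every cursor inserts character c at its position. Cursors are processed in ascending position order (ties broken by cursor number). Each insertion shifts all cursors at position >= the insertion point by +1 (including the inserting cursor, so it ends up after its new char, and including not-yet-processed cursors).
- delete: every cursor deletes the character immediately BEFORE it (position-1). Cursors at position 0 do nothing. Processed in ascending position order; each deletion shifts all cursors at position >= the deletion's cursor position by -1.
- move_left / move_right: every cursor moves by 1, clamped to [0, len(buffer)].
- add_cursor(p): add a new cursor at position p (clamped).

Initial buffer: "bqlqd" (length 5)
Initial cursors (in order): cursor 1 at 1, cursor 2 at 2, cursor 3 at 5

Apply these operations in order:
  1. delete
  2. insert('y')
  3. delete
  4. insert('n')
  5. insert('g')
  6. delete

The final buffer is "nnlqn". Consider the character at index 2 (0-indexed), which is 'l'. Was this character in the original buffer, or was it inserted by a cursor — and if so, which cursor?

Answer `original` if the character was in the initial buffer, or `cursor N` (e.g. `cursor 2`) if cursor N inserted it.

After op 1 (delete): buffer="lq" (len 2), cursors c1@0 c2@0 c3@2, authorship ..
After op 2 (insert('y')): buffer="yylqy" (len 5), cursors c1@2 c2@2 c3@5, authorship 12..3
After op 3 (delete): buffer="lq" (len 2), cursors c1@0 c2@0 c3@2, authorship ..
After op 4 (insert('n')): buffer="nnlqn" (len 5), cursors c1@2 c2@2 c3@5, authorship 12..3
After op 5 (insert('g')): buffer="nngglqng" (len 8), cursors c1@4 c2@4 c3@8, authorship 1212..33
After op 6 (delete): buffer="nnlqn" (len 5), cursors c1@2 c2@2 c3@5, authorship 12..3
Authorship (.=original, N=cursor N): 1 2 . . 3
Index 2: author = original

Answer: original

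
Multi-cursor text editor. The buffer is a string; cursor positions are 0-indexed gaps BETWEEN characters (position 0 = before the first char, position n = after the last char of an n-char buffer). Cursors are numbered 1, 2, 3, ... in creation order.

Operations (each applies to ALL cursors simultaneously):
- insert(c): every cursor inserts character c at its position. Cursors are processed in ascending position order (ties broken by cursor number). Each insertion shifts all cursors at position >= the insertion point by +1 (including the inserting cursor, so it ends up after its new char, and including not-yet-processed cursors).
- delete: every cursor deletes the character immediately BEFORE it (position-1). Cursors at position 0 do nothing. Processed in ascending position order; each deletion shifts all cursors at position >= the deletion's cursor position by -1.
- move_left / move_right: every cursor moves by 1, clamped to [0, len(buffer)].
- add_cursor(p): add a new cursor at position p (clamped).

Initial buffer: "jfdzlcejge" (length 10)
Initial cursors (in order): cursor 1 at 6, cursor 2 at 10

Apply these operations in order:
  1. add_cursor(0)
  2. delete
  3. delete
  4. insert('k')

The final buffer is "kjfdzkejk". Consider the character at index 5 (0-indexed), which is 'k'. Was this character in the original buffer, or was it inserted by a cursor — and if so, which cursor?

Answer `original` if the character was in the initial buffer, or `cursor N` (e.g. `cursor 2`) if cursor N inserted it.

After op 1 (add_cursor(0)): buffer="jfdzlcejge" (len 10), cursors c3@0 c1@6 c2@10, authorship ..........
After op 2 (delete): buffer="jfdzlejg" (len 8), cursors c3@0 c1@5 c2@8, authorship ........
After op 3 (delete): buffer="jfdzej" (len 6), cursors c3@0 c1@4 c2@6, authorship ......
After op 4 (insert('k')): buffer="kjfdzkejk" (len 9), cursors c3@1 c1@6 c2@9, authorship 3....1..2
Authorship (.=original, N=cursor N): 3 . . . . 1 . . 2
Index 5: author = 1

Answer: cursor 1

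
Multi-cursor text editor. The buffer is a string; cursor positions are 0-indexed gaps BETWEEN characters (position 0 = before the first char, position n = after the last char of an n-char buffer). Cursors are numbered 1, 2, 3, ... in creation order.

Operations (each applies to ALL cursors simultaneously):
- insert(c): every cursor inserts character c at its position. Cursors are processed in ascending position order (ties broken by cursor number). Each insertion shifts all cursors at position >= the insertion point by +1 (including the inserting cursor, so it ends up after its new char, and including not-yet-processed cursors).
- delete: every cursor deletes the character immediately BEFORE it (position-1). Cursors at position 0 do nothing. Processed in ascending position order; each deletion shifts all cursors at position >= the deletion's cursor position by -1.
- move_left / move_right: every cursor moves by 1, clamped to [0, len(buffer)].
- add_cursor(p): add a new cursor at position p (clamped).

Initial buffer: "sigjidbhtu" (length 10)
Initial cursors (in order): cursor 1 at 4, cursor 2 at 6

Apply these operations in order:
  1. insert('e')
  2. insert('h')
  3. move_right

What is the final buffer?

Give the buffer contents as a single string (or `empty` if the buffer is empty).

After op 1 (insert('e')): buffer="sigjeidebhtu" (len 12), cursors c1@5 c2@8, authorship ....1..2....
After op 2 (insert('h')): buffer="sigjehidehbhtu" (len 14), cursors c1@6 c2@10, authorship ....11..22....
After op 3 (move_right): buffer="sigjehidehbhtu" (len 14), cursors c1@7 c2@11, authorship ....11..22....

Answer: sigjehidehbhtu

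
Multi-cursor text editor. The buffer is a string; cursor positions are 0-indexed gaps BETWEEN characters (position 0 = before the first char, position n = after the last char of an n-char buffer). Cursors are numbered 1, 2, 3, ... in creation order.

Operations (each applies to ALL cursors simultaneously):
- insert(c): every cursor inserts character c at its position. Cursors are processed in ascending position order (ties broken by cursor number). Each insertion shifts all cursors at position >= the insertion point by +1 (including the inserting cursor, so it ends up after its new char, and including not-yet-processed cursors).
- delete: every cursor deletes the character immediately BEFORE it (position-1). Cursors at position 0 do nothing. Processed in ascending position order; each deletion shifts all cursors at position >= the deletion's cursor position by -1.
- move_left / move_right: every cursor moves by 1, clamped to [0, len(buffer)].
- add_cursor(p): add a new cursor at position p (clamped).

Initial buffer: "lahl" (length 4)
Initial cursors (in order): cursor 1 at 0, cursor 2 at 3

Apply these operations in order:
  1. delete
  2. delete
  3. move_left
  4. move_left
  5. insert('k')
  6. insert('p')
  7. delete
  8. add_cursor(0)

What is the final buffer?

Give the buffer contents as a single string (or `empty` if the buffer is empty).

Answer: kkll

Derivation:
After op 1 (delete): buffer="lal" (len 3), cursors c1@0 c2@2, authorship ...
After op 2 (delete): buffer="ll" (len 2), cursors c1@0 c2@1, authorship ..
After op 3 (move_left): buffer="ll" (len 2), cursors c1@0 c2@0, authorship ..
After op 4 (move_left): buffer="ll" (len 2), cursors c1@0 c2@0, authorship ..
After op 5 (insert('k')): buffer="kkll" (len 4), cursors c1@2 c2@2, authorship 12..
After op 6 (insert('p')): buffer="kkppll" (len 6), cursors c1@4 c2@4, authorship 1212..
After op 7 (delete): buffer="kkll" (len 4), cursors c1@2 c2@2, authorship 12..
After op 8 (add_cursor(0)): buffer="kkll" (len 4), cursors c3@0 c1@2 c2@2, authorship 12..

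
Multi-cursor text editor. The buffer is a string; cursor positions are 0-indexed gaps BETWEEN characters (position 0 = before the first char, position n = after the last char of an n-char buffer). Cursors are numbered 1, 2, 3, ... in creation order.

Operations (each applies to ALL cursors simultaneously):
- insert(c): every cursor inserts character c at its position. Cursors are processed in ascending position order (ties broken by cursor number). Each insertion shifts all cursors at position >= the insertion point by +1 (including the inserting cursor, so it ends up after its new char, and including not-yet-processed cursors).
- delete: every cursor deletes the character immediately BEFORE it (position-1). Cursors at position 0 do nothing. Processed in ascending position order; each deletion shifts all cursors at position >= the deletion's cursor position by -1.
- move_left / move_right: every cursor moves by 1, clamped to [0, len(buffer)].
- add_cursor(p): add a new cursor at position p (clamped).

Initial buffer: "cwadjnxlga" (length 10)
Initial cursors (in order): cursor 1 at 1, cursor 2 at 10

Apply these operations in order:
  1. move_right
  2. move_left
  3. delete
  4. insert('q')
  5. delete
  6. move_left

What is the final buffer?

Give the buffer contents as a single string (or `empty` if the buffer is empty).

Answer: wadjnxla

Derivation:
After op 1 (move_right): buffer="cwadjnxlga" (len 10), cursors c1@2 c2@10, authorship ..........
After op 2 (move_left): buffer="cwadjnxlga" (len 10), cursors c1@1 c2@9, authorship ..........
After op 3 (delete): buffer="wadjnxla" (len 8), cursors c1@0 c2@7, authorship ........
After op 4 (insert('q')): buffer="qwadjnxlqa" (len 10), cursors c1@1 c2@9, authorship 1.......2.
After op 5 (delete): buffer="wadjnxla" (len 8), cursors c1@0 c2@7, authorship ........
After op 6 (move_left): buffer="wadjnxla" (len 8), cursors c1@0 c2@6, authorship ........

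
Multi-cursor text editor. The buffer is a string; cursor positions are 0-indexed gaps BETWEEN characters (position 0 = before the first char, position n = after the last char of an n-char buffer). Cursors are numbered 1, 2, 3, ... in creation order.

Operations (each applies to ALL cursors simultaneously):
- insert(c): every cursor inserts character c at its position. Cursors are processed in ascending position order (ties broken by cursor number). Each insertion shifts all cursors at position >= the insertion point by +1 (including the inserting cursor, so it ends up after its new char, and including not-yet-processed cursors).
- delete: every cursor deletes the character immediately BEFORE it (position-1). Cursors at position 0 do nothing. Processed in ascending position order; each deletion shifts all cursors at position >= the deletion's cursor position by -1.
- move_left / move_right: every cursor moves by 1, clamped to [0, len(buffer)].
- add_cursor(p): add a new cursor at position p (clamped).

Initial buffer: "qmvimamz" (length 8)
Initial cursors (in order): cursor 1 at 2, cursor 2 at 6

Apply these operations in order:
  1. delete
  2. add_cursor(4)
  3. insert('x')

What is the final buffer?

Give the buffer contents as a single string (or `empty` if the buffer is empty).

After op 1 (delete): buffer="qvimmz" (len 6), cursors c1@1 c2@4, authorship ......
After op 2 (add_cursor(4)): buffer="qvimmz" (len 6), cursors c1@1 c2@4 c3@4, authorship ......
After op 3 (insert('x')): buffer="qxvimxxmz" (len 9), cursors c1@2 c2@7 c3@7, authorship .1...23..

Answer: qxvimxxmz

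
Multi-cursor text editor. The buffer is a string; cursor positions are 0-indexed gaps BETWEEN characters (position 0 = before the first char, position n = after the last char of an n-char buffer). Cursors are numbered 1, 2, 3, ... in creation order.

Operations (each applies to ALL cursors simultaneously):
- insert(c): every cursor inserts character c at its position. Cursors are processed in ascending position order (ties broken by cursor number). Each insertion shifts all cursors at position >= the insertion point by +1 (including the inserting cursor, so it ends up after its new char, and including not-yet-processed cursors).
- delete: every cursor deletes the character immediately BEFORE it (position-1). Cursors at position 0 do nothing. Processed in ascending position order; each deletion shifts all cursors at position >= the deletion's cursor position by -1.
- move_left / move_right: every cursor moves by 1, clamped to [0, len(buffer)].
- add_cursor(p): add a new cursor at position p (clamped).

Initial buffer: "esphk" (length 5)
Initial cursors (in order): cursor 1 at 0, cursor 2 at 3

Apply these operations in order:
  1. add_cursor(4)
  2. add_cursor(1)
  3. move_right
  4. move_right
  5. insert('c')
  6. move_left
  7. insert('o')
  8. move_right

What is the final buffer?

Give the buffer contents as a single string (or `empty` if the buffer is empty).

After op 1 (add_cursor(4)): buffer="esphk" (len 5), cursors c1@0 c2@3 c3@4, authorship .....
After op 2 (add_cursor(1)): buffer="esphk" (len 5), cursors c1@0 c4@1 c2@3 c3@4, authorship .....
After op 3 (move_right): buffer="esphk" (len 5), cursors c1@1 c4@2 c2@4 c3@5, authorship .....
After op 4 (move_right): buffer="esphk" (len 5), cursors c1@2 c4@3 c2@5 c3@5, authorship .....
After op 5 (insert('c')): buffer="escpchkcc" (len 9), cursors c1@3 c4@5 c2@9 c3@9, authorship ..1.4..23
After op 6 (move_left): buffer="escpchkcc" (len 9), cursors c1@2 c4@4 c2@8 c3@8, authorship ..1.4..23
After op 7 (insert('o')): buffer="esocpochkcooc" (len 13), cursors c1@3 c4@6 c2@12 c3@12, authorship ..11.44..2233
After op 8 (move_right): buffer="esocpochkcooc" (len 13), cursors c1@4 c4@7 c2@13 c3@13, authorship ..11.44..2233

Answer: esocpochkcooc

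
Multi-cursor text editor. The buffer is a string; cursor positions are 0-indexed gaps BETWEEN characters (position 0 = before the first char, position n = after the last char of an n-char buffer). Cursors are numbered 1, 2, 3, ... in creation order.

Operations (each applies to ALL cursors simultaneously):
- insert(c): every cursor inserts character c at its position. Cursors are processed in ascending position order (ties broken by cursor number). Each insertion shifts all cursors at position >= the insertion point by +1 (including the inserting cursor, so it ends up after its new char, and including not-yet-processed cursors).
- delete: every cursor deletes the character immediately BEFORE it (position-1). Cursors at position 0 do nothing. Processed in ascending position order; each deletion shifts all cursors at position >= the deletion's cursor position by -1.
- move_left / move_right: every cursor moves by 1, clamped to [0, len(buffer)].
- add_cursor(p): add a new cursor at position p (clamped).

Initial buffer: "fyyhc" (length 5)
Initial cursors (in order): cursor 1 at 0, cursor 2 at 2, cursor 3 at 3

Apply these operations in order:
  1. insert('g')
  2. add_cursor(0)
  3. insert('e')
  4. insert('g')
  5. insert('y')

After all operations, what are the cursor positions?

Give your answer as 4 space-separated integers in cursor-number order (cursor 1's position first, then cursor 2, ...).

Answer: 7 13 18 3

Derivation:
After op 1 (insert('g')): buffer="gfygyghc" (len 8), cursors c1@1 c2@4 c3@6, authorship 1..2.3..
After op 2 (add_cursor(0)): buffer="gfygyghc" (len 8), cursors c4@0 c1@1 c2@4 c3@6, authorship 1..2.3..
After op 3 (insert('e')): buffer="egefygeygehc" (len 12), cursors c4@1 c1@3 c2@7 c3@10, authorship 411..22.33..
After op 4 (insert('g')): buffer="eggegfygegygeghc" (len 16), cursors c4@2 c1@5 c2@10 c3@14, authorship 44111..222.333..
After op 5 (insert('y')): buffer="egygegyfygegyygegyhc" (len 20), cursors c4@3 c1@7 c2@13 c3@18, authorship 4441111..2222.3333..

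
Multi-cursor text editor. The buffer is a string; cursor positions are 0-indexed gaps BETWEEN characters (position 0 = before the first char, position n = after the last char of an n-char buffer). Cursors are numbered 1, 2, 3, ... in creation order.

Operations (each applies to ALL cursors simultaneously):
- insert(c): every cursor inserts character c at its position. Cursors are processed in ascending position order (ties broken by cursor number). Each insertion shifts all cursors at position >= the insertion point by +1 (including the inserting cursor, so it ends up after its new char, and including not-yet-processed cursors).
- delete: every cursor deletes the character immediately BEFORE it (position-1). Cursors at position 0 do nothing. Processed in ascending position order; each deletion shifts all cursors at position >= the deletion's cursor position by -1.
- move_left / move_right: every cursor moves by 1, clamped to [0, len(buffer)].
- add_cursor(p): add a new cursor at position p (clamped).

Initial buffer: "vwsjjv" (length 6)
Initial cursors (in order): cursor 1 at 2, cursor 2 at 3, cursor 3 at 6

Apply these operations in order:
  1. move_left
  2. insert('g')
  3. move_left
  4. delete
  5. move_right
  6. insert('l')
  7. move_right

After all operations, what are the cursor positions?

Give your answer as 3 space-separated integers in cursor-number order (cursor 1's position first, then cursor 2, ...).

Answer: 3 5 9

Derivation:
After op 1 (move_left): buffer="vwsjjv" (len 6), cursors c1@1 c2@2 c3@5, authorship ......
After op 2 (insert('g')): buffer="vgwgsjjgv" (len 9), cursors c1@2 c2@4 c3@8, authorship .1.2...3.
After op 3 (move_left): buffer="vgwgsjjgv" (len 9), cursors c1@1 c2@3 c3@7, authorship .1.2...3.
After op 4 (delete): buffer="ggsjgv" (len 6), cursors c1@0 c2@1 c3@4, authorship 12..3.
After op 5 (move_right): buffer="ggsjgv" (len 6), cursors c1@1 c2@2 c3@5, authorship 12..3.
After op 6 (insert('l')): buffer="glglsjglv" (len 9), cursors c1@2 c2@4 c3@8, authorship 1122..33.
After op 7 (move_right): buffer="glglsjglv" (len 9), cursors c1@3 c2@5 c3@9, authorship 1122..33.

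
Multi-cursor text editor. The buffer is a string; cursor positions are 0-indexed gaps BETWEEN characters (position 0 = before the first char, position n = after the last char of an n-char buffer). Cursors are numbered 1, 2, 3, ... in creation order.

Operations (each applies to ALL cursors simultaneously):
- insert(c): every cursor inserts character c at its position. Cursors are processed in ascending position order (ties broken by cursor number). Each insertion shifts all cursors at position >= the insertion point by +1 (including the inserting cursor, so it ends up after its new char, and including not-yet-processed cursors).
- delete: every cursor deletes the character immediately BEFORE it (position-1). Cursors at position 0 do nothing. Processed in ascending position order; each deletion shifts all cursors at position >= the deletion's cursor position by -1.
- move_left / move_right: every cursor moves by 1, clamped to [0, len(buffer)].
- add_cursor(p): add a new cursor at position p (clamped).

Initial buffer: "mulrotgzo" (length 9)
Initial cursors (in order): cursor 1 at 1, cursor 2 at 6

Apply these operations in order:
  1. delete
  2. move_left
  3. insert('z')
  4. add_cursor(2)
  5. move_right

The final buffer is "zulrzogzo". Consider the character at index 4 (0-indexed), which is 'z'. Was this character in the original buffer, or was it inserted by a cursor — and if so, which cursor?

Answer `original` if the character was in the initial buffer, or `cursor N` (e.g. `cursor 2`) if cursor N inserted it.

After op 1 (delete): buffer="ulrogzo" (len 7), cursors c1@0 c2@4, authorship .......
After op 2 (move_left): buffer="ulrogzo" (len 7), cursors c1@0 c2@3, authorship .......
After op 3 (insert('z')): buffer="zulrzogzo" (len 9), cursors c1@1 c2@5, authorship 1...2....
After op 4 (add_cursor(2)): buffer="zulrzogzo" (len 9), cursors c1@1 c3@2 c2@5, authorship 1...2....
After op 5 (move_right): buffer="zulrzogzo" (len 9), cursors c1@2 c3@3 c2@6, authorship 1...2....
Authorship (.=original, N=cursor N): 1 . . . 2 . . . .
Index 4: author = 2

Answer: cursor 2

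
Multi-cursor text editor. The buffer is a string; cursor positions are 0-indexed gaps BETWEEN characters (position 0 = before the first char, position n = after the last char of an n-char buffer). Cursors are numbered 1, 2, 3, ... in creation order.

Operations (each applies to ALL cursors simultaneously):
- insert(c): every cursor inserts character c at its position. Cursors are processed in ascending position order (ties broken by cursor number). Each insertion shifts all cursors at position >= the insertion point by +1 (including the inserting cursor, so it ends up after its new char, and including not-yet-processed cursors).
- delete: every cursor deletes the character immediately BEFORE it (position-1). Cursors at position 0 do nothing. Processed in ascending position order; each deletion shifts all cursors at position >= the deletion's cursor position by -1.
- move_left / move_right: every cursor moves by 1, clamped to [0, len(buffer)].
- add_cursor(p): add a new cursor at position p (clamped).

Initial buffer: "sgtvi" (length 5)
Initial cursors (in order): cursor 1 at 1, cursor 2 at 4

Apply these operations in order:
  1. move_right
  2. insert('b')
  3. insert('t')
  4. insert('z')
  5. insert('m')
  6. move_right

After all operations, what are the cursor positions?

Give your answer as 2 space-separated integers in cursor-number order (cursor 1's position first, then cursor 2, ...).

After op 1 (move_right): buffer="sgtvi" (len 5), cursors c1@2 c2@5, authorship .....
After op 2 (insert('b')): buffer="sgbtvib" (len 7), cursors c1@3 c2@7, authorship ..1...2
After op 3 (insert('t')): buffer="sgbttvibt" (len 9), cursors c1@4 c2@9, authorship ..11...22
After op 4 (insert('z')): buffer="sgbtztvibtz" (len 11), cursors c1@5 c2@11, authorship ..111...222
After op 5 (insert('m')): buffer="sgbtzmtvibtzm" (len 13), cursors c1@6 c2@13, authorship ..1111...2222
After op 6 (move_right): buffer="sgbtzmtvibtzm" (len 13), cursors c1@7 c2@13, authorship ..1111...2222

Answer: 7 13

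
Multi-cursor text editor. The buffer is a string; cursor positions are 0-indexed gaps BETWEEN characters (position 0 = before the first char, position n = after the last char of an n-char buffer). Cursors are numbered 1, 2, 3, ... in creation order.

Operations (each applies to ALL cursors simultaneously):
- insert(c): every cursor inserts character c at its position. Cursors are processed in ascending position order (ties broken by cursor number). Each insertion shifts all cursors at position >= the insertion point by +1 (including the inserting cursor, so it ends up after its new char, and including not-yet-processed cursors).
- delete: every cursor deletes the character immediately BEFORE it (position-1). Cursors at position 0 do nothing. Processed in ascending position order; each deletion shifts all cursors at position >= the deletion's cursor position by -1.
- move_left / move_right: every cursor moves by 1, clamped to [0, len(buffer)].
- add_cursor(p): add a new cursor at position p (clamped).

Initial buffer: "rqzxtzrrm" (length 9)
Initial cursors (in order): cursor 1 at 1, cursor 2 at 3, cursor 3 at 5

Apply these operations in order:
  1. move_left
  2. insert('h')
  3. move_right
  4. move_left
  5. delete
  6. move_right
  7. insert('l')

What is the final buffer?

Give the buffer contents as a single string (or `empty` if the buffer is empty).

Answer: rlqzlxtlzrrm

Derivation:
After op 1 (move_left): buffer="rqzxtzrrm" (len 9), cursors c1@0 c2@2 c3@4, authorship .........
After op 2 (insert('h')): buffer="hrqhzxhtzrrm" (len 12), cursors c1@1 c2@4 c3@7, authorship 1..2..3.....
After op 3 (move_right): buffer="hrqhzxhtzrrm" (len 12), cursors c1@2 c2@5 c3@8, authorship 1..2..3.....
After op 4 (move_left): buffer="hrqhzxhtzrrm" (len 12), cursors c1@1 c2@4 c3@7, authorship 1..2..3.....
After op 5 (delete): buffer="rqzxtzrrm" (len 9), cursors c1@0 c2@2 c3@4, authorship .........
After op 6 (move_right): buffer="rqzxtzrrm" (len 9), cursors c1@1 c2@3 c3@5, authorship .........
After op 7 (insert('l')): buffer="rlqzlxtlzrrm" (len 12), cursors c1@2 c2@5 c3@8, authorship .1..2..3....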